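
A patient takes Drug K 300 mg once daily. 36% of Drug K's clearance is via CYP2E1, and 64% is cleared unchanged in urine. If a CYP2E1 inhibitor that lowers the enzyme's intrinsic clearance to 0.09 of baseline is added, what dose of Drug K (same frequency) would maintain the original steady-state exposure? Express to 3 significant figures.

202 mg

The CYP2E1 pathway (36% of clearance) is reduced to 0.09× activity: 0.36 × 0.09 = 0.0324.
Non-CYP routes (64%) are unchanged.
CL_new/CL_old = 0.0324 + 0.64 = 0.6724.
To maintain the same steady-state level, dose must scale with clearance: new dose = 300 × 0.6724 = 202 mg.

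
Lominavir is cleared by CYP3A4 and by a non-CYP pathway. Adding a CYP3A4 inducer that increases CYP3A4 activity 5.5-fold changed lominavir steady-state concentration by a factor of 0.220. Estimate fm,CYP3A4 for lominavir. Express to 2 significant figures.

0.79

Write x for the fraction cleared via CYP3A4. The observed steady-state concentration change means clearance rose to 1/0.220 = 4.545 of baseline.
Setting x·5.5 + (1 − x) = 4.545 and solving: x = (4.545 − 1)/(5.5 − 1) = 0.79.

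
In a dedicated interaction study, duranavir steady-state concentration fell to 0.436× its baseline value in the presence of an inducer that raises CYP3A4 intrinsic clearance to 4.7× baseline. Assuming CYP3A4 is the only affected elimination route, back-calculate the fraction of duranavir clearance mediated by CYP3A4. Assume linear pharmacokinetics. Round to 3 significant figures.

Let x = fm,CYP3A4. Because steady-state concentration ∝ 1/CL, relative clearance rose to 1/0.436 = 2.294.
Setting x·4.7 + (1 − x) = 2.294 and solving: x = (2.294 − 1)/(4.7 − 1) = 0.350.

0.350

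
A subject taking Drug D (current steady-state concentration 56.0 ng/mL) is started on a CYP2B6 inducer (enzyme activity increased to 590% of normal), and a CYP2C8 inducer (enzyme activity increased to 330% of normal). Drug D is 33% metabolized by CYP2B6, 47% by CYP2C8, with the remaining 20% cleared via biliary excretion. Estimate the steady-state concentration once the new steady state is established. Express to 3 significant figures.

15.1 ng/mL

The CYP2B6 pathway (33% of clearance) increases to 5.9× activity: 0.33 × 5.9 = 1.947.
The CYP2C8 pathway (47% of clearance) increases to 3.3× activity: 0.47 × 3.3 = 1.551.
Non-CYP routes (20%) are unchanged.
New clearance relative to baseline: 1.947 + 1.551 + 0.2 = 3.698.
New steady-state concentration = 56.0 / 3.698 = 15.1 ng/mL (concentration scales inversely with clearance).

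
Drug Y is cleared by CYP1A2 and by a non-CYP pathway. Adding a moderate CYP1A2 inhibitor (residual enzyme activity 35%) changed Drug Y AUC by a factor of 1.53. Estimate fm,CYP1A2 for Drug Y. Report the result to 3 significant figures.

0.533

Let fm be the CYP1A2 fraction. New clearance relative to baseline = fm × 0.35 + (1 − fm).
AUC ratio = 1 / (new CL fraction), so new CL fraction = 1 / 1.53 = 0.6536.
fm × 0.35 + 1 − fm = 0.6536  ⇒  fm × (0.35 − 1) = −0.3464  ⇒  fm = 0.533.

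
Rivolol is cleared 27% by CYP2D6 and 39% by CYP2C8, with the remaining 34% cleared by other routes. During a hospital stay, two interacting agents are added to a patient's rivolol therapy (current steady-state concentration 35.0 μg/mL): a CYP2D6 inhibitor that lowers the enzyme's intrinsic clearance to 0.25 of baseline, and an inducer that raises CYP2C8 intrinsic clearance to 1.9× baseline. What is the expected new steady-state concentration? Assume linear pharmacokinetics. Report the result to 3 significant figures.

30.5 μg/mL

CYP2D6: 0.27 × 0.25 = 0.0675
CYP2C8: 0.39 × 1.9 = 0.741
Other: 0.34 (unchanged)
CL_new/CL_old = 0.0675 + 0.741 + 0.34 = 1.1485.
New steady-state concentration = 35.0 / 1.1485 = 30.5 μg/mL (concentration scales inversely with clearance).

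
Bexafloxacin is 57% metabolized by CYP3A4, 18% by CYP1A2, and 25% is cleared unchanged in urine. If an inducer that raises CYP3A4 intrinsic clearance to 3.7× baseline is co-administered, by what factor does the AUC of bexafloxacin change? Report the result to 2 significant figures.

0.39

CYP3A4: 0.57 × 3.7 = 2.109
CYP1A2: 0.18 (unchanged)
Other: 0.25 (unchanged)
Relative clearance = 2.109 + 0.18 + 0.25 = 2.539.
Since AUC ∝ 1/CL, the ratio is 1 / 2.539 = 0.39.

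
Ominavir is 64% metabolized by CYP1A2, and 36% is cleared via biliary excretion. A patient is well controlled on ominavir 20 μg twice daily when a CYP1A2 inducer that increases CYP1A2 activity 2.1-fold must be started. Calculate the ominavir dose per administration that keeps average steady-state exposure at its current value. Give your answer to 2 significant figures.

The CYP1A2 pathway (64% of clearance) is boosted to 2.1× activity: 0.64 × 2.1 = 1.344.
Non-CYP routes (36%) are unchanged.
CL_new/CL_old = 1.344 + 0.36 = 1.704.
Exposure is unchanged when dose changes in proportion to clearance. New dose = 20 μg × 1.704 = 34 μg.

34 μg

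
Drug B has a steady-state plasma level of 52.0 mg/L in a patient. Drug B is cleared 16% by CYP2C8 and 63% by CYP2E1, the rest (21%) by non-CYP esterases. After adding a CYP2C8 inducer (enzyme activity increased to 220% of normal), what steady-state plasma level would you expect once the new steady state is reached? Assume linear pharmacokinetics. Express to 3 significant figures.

CYP2C8: 0.16 × 2.2 = 0.352
CYP2E1: 0.63 (unchanged)
Other: 0.21 (unchanged)
New clearance relative to baseline: 0.352 + 0.63 + 0.21 = 1.192.
Steady-state plasma level ∝ 1/CL, so new value = 52.0 / 1.192 = 43.6 mg/L.

43.6 mg/L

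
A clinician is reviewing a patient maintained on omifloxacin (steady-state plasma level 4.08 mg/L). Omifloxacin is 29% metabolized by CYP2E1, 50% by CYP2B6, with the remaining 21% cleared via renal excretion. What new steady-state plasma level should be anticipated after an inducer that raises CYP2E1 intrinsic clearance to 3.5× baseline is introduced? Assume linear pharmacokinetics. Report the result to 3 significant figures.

2.37 mg/L

The CYP2E1 pathway (29% of clearance) rises to 3.5× activity: 0.29 × 3.5 = 1.015.
CYP2B6 (50%) and the residual 21% are unaffected.
Relative clearance = 1.015 + 0.5 + 0.21 = 1.725.
Steady-state plasma level ∝ 1/CL, so new value = 4.08 / 1.725 = 2.37 mg/L.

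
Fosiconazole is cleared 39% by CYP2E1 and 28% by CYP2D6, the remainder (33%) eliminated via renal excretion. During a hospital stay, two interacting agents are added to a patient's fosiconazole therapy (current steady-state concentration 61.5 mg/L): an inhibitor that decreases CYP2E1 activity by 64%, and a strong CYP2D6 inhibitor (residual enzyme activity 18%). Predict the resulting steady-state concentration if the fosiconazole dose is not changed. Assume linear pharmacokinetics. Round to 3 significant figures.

118 mg/L

CYP2E1: 0.39 × 0.36 = 0.1404
CYP2D6: 0.28 × 0.18 = 0.0504
Other: 0.33 (unchanged)
Relative clearance = 0.1404 + 0.0504 + 0.33 = 0.5208.
Steady-state concentration ∝ 1/CL: new value = 61.5 / 0.5208 = 118 mg/L.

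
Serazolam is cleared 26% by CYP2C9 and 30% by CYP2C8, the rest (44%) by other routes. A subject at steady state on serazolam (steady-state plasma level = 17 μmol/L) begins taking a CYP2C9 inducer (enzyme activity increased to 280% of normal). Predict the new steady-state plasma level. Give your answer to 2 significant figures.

The CYP2C9 pathway (26% of clearance) is boosted to 2.8× activity: 0.26 × 2.8 = 0.728.
CYP2C8 (30%) and the residual 44% are unaffected.
Relative clearance = 0.728 + 0.3 + 0.44 = 1.468.
With dosing unchanged, steady-state plasma level scales as 1/CL: 17 / 1.468 = 12 μmol/L.

12 μmol/L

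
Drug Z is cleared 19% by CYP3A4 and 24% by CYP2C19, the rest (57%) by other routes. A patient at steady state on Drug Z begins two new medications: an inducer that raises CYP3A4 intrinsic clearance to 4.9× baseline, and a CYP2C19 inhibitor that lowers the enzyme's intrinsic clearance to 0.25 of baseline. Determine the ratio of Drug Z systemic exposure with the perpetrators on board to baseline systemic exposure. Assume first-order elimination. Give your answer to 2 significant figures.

The CYP3A4 pathway (19% of clearance) is boosted to 4.9× activity: 0.19 × 4.9 = 0.931.
The CYP2C19 pathway (24% of clearance) drops to 0.25× activity: 0.24 × 0.25 = 0.06.
Non-CYP routes (57%) are unchanged.
New clearance relative to baseline: 0.931 + 0.06 + 0.57 = 1.561.
Systemic exposure ∝ 1/CL: fold-change = 1 / 1.561 = 0.64.

0.64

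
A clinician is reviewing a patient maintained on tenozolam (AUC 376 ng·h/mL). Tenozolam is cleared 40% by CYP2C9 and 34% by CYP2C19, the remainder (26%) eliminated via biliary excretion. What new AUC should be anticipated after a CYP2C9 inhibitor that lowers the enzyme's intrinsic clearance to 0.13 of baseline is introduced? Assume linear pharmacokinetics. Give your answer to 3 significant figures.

577 ng·h/mL

CYP2C9: 0.4 × 0.13 = 0.052
CYP2C19: 0.34 (unchanged)
Other: 0.26 (unchanged)
New clearance relative to baseline: 0.052 + 0.34 + 0.26 = 0.652.
AUC ∝ 1/CL, so new value = 376 / 0.652 = 577 ng·h/mL.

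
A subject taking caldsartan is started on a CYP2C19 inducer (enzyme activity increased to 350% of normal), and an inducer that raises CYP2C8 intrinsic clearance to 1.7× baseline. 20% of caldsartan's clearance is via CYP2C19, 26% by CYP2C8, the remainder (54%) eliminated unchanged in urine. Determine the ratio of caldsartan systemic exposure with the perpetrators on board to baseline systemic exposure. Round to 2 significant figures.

0.59

The CYP2C19 pathway (20% of clearance) is boosted to 3.5× activity: 0.2 × 3.5 = 0.7.
The CYP2C8 pathway (26% of clearance) is boosted to 1.7× activity: 0.26 × 1.7 = 0.442.
The remaining 54% of clearance is unaffected.
New clearance relative to baseline: 0.7 + 0.442 + 0.54 = 1.682.
Because systemic exposure varies inversely with clearance, the combined effect is 1 / 1.682 = 0.59.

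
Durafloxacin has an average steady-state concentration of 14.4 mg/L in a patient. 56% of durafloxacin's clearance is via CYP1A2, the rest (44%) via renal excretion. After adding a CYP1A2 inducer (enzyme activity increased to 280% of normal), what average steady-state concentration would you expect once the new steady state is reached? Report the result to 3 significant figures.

The CYP1A2 pathway (56% of clearance) increases to 2.8× activity: 0.56 × 2.8 = 1.568.
Non-CYP routes (44%) are unchanged.
CL_new/CL_old = 1.568 + 0.44 = 2.008.
New average steady-state concentration = baseline ÷ relative clearance = 14.4 / 2.008 = 7.17 mg/L.

7.17 mg/L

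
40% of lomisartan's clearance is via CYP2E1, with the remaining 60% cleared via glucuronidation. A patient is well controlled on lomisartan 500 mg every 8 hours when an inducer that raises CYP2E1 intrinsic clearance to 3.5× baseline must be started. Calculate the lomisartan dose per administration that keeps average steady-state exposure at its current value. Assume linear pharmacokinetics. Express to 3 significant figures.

The CYP2E1 pathway (40% of clearance) rises to 3.5× activity: 0.4 × 3.5 = 1.4.
Non-CYP routes (60%) are unchanged.
Relative clearance = 1.4 + 0.6 = 2.
Exposure is unchanged when dose changes in proportion to clearance. New dose = 500 mg × 2 = 1.00 × 10³ mg.

1.00 × 10³ mg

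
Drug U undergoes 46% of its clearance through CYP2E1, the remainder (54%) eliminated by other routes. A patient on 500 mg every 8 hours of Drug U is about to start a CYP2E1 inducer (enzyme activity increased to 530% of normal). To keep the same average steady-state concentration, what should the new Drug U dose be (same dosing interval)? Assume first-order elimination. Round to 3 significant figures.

1.49 × 10³ mg

CYP2E1: 0.46 × 5.3 = 2.438
Other: 0.54 (unchanged)
New clearance relative to baseline: 2.438 + 0.54 = 2.978.
Css,avg = (dose rate)/CL, so holding Css fixed requires dose ∝ CL: 500 × 2.978 = 1.49 × 10³ mg.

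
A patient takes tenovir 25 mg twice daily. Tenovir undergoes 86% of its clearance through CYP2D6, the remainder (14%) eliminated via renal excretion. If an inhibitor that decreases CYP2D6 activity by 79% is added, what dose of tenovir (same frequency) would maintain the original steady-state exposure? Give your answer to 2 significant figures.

The CYP2D6 pathway (86% of clearance) drops to 0.21× activity: 0.86 × 0.21 = 0.1806.
Non-CYP routes (14%) are unchanged.
New clearance relative to baseline: 0.1806 + 0.14 = 0.3206.
Css,avg = (dose rate)/CL, so holding Css fixed requires dose ∝ CL: 25 × 0.3206 = 8.0 mg.

8.0 mg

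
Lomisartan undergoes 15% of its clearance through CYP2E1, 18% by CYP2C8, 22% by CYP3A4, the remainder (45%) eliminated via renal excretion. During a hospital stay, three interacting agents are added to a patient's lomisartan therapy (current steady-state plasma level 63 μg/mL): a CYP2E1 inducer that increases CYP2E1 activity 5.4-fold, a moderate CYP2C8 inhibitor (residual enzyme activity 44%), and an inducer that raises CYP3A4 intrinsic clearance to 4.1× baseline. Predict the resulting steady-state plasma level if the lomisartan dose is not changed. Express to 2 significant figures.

28 μg/mL

CYP2E1: 0.15 × 5.4 = 0.81
CYP2C8: 0.18 × 0.44 = 0.0792
CYP3A4: 0.22 × 4.1 = 0.902
Other: 0.45 (unchanged)
Relative clearance = 0.81 + 0.0792 + 0.902 + 0.45 = 2.2412.
New steady-state plasma level = 63 / 2.2412 = 28 μg/mL (concentration scales inversely with clearance).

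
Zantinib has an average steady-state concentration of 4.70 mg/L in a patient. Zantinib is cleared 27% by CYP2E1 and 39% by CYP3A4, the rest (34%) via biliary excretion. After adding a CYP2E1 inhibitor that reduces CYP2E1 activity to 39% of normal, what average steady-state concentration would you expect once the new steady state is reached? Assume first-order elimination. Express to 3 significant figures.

5.63 mg/L

The CYP2E1 pathway (27% of clearance) is reduced to 0.39× activity: 0.27 × 0.39 = 0.1053.
CYP3A4 (39%) and the residual 34% are unaffected.
New clearance relative to baseline: 0.1053 + 0.39 + 0.34 = 0.8353.
With dosing unchanged, average steady-state concentration scales as 1/CL: 4.70 / 0.8353 = 5.63 mg/L.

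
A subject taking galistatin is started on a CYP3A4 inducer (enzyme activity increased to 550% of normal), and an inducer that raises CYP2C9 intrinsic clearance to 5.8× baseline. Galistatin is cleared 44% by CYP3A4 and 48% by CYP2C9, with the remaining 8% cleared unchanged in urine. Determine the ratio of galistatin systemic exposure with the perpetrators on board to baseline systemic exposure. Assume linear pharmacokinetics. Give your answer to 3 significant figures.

CYP3A4: 0.44 × 5.5 = 2.42
CYP2C9: 0.48 × 5.8 = 2.784
Other: 0.08 (unchanged)
CL_new/CL_old = 2.42 + 2.784 + 0.08 = 5.284.
Net systemic exposure ratio = 1 / 5.284 = 0.189.

0.189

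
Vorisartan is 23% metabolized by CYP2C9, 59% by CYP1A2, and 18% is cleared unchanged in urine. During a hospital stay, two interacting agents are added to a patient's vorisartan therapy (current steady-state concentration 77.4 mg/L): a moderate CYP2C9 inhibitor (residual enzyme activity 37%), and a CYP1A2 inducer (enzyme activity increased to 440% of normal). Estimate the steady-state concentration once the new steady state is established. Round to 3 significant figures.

CYP2C9: 0.23 × 0.37 = 0.0851
CYP1A2: 0.59 × 4.4 = 2.596
Other: 0.18 (unchanged)
Relative clearance = 0.0851 + 2.596 + 0.18 = 2.8611.
Steady-state concentration ∝ 1/CL: new value = 77.4 / 2.8611 = 27.1 mg/L.

27.1 mg/L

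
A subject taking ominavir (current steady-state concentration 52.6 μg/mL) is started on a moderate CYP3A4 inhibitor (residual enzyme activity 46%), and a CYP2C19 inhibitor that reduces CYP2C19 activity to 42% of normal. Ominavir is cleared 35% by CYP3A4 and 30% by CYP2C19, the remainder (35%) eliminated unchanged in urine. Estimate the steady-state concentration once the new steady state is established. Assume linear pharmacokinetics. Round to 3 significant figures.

The CYP3A4 pathway (35% of clearance) falls to 0.46× activity: 0.35 × 0.46 = 0.161.
The CYP2C19 pathway (30% of clearance) is reduced to 0.42× activity: 0.3 × 0.42 = 0.126.
The remaining 35% of clearance is unaffected.
CL_new/CL_old = 0.161 + 0.126 + 0.35 = 0.637.
Steady-state concentration ∝ 1/CL: new value = 52.6 / 0.637 = 82.6 μg/mL.

82.6 μg/mL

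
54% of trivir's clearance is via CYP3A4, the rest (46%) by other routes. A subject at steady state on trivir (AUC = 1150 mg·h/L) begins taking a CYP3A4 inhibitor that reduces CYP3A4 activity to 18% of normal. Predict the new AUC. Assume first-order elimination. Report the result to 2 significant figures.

2.1 × 10³ mg·h/L

The CYP3A4 pathway (54% of clearance) drops to 0.18× activity: 0.54 × 0.18 = 0.0972.
The remaining 46% of clearance is unaffected.
CL_new/CL_old = 0.0972 + 0.46 = 0.5572.
With dosing unchanged, AUC scales as 1/CL: 1150 / 0.5572 = 2.1 × 10³ mg·h/L.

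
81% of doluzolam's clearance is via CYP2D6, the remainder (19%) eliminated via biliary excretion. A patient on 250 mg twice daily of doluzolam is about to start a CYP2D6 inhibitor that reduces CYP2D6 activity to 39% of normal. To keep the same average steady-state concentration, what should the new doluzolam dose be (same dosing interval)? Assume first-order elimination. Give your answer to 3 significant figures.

The CYP2D6 pathway (81% of clearance) falls to 0.39× activity: 0.81 × 0.39 = 0.3159.
Non-CYP routes (19%) are unchanged.
Relative clearance = 0.3159 + 0.19 = 0.5059.
Css,avg = (dose rate)/CL, so holding Css fixed requires dose ∝ CL: 250 × 0.5059 = 126 mg.

126 mg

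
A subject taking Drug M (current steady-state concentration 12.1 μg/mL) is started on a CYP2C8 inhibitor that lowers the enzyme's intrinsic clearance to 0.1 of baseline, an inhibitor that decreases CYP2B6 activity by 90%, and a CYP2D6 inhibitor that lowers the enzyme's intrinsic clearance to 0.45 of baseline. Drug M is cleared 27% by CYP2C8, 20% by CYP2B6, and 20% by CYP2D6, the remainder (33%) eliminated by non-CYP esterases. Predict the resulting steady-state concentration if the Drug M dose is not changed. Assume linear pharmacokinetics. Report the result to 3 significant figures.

The CYP2C8 pathway (27% of clearance) is reduced to 0.1× activity: 0.27 × 0.1 = 0.027.
The CYP2B6 pathway (20% of clearance) falls to 0.1× activity: 0.2 × 0.1 = 0.02.
The CYP2D6 pathway (20% of clearance) falls to 0.45× activity: 0.2 × 0.45 = 0.09.
The remaining 33% of clearance is unaffected.
CL_new/CL_old = 0.027 + 0.02 + 0.09 + 0.33 = 0.467.
Steady-state concentration ∝ 1/CL: new value = 12.1 / 0.467 = 25.9 μg/mL.

25.9 μg/mL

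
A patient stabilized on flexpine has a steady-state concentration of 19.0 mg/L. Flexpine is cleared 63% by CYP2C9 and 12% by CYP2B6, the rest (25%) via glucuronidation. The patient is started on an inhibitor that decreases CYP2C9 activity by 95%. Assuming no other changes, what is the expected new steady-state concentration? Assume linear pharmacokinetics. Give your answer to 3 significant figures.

The CYP2C9 pathway (63% of clearance) falls to 0.05× activity: 0.63 × 0.05 = 0.0315.
CYP2B6 (12%) and the residual 25% are unaffected.
CL_new/CL_old = 0.0315 + 0.12 + 0.25 = 0.4015.
With dosing unchanged, steady-state concentration scales as 1/CL: 19.0 / 0.4015 = 47.3 mg/L.

47.3 mg/L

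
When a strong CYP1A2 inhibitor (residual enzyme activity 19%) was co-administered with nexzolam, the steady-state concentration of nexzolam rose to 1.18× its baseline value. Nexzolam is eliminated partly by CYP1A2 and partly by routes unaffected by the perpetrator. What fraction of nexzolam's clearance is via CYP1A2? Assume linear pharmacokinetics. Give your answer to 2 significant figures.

CL'/CL = 1 / 1.18 = 0.8475
0.19·fm + (1 − fm) = 0.8475
fm = (0.8475 − 1) / (0.19 − 1) = 0.19

0.19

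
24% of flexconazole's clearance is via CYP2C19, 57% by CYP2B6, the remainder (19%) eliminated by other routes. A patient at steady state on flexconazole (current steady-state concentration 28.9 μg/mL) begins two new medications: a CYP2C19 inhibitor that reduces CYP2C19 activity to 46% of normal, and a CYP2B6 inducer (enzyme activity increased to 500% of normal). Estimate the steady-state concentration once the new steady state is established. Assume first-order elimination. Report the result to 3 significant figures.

9.17 μg/mL

The CYP2C19 pathway (24% of clearance) drops to 0.46× activity: 0.24 × 0.46 = 0.1104.
The CYP2B6 pathway (57% of clearance) is boosted to 5× activity: 0.57 × 5 = 2.85.
The remaining 19% of clearance is unaffected.
Relative clearance = 0.1104 + 2.85 + 0.19 = 3.1504.
New steady-state concentration = 28.9 / 3.1504 = 9.17 μg/mL (concentration scales inversely with clearance).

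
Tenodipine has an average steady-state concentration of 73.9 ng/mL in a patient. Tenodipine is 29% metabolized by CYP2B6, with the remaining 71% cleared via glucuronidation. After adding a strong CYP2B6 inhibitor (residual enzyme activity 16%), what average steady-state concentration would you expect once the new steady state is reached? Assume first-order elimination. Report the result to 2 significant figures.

The CYP2B6 pathway (29% of clearance) is reduced to 0.16× activity: 0.29 × 0.16 = 0.0464.
Non-CYP routes (71%) are unchanged.
Relative clearance = 0.0464 + 0.71 = 0.7564.
With dosing unchanged, average steady-state concentration scales as 1/CL: 73.9 / 0.7564 = 98 ng/mL.

98 ng/mL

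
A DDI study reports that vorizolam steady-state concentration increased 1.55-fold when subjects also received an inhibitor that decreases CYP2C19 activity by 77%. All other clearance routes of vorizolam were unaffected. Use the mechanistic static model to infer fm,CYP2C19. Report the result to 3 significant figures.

0.461

CL'/CL = 1 / 1.55 = 0.6452
0.23·fm + (1 − fm) = 0.6452
fm = (0.6452 − 1) / (0.23 − 1) = 0.461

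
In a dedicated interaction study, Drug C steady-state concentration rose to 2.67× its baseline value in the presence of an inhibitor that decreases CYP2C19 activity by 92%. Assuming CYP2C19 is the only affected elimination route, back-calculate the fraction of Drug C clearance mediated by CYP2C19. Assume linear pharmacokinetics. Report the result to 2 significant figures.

0.68

CL'/CL = 1 / 2.67 = 0.3745
0.08·fm + (1 − fm) = 0.3745
fm = (0.3745 − 1) / (0.08 − 1) = 0.68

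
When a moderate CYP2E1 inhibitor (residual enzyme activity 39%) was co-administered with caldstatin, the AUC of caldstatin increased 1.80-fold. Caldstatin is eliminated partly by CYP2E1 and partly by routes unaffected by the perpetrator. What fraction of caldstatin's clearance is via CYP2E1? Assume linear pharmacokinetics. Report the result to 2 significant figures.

0.73

CL'/CL = 1 / 1.80 = 0.5556
0.39·fm + (1 − fm) = 0.5556
fm = (0.5556 − 1) / (0.39 − 1) = 0.73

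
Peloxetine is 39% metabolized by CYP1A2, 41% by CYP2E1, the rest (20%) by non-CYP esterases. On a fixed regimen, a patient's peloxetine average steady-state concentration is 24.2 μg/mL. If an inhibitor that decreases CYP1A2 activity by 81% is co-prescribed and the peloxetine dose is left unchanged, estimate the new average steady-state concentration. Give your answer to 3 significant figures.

The CYP1A2 pathway (39% of clearance) falls to 0.19× activity: 0.39 × 0.19 = 0.0741.
CYP2E1 (41%) and the residual 20% are unaffected.
CL_new/CL_old = 0.0741 + 0.41 + 0.2 = 0.6841.
Average steady-state concentration ∝ 1/CL, so new value = 24.2 / 0.6841 = 35.4 μg/mL.

35.4 μg/mL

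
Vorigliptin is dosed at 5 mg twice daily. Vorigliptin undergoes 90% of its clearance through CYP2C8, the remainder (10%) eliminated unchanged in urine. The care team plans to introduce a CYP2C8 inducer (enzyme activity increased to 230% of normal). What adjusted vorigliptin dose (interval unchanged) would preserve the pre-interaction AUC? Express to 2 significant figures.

The CYP2C8 pathway (90% of clearance) rises to 2.3× activity: 0.9 × 2.3 = 2.07.
Non-CYP routes (10%) are unchanged.
CL_new/CL_old = 2.07 + 0.1 = 2.17.
Css,avg = (dose rate)/CL, so holding Css fixed requires dose ∝ CL: 5 × 2.17 = 11 mg.

11 mg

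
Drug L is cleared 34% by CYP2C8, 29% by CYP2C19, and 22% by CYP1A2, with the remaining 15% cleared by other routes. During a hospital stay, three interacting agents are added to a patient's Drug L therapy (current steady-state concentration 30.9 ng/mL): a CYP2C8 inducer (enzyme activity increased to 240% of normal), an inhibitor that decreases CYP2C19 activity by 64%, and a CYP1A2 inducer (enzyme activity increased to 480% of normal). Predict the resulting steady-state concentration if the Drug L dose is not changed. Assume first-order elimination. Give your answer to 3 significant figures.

14.5 ng/mL

The CYP2C8 pathway (34% of clearance) increases to 2.4× activity: 0.34 × 2.4 = 0.816.
The CYP2C19 pathway (29% of clearance) is reduced to 0.36× activity: 0.29 × 0.36 = 0.1044.
The CYP1A2 pathway (22% of clearance) is boosted to 4.8× activity: 0.22 × 4.8 = 1.056.
Non-CYP routes (15%) are unchanged.
CL_new/CL_old = 0.816 + 0.1044 + 1.056 + 0.15 = 2.1264.
New steady-state concentration = 30.9 / 2.1264 = 14.5 ng/mL (concentration scales inversely with clearance).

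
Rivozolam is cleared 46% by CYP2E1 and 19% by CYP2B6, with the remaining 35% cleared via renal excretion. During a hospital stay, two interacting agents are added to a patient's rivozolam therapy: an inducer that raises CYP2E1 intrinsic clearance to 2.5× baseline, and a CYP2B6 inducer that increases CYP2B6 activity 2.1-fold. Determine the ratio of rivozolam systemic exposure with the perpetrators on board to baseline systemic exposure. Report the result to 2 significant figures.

CYP2E1: 0.46 × 2.5 = 1.15
CYP2B6: 0.19 × 2.1 = 0.399
Other: 0.35 (unchanged)
CL_new/CL_old = 1.15 + 0.399 + 0.35 = 1.899.
Systemic exposure ∝ 1/CL: fold-change = 1 / 1.899 = 0.53.

0.53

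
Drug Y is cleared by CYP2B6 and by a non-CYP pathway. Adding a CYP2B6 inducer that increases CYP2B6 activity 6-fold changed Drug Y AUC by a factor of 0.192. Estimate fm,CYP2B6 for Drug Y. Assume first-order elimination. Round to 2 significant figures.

0.84

Write x for the fraction cleared via CYP2B6. The observed AUC change means clearance rose to 1/0.192 = 5.208 of baseline.
Only the CYP2B6 route changed, so 5.208 = x·6 + (1 − x), giving x = 0.84.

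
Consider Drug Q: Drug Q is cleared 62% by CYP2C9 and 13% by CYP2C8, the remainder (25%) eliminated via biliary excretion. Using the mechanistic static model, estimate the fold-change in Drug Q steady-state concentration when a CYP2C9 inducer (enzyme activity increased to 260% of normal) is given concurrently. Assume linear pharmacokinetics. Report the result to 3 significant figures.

0.502

The CYP2C9 pathway (62% of clearance) is boosted to 2.6× activity: 0.62 × 2.6 = 1.612.
CYP2C8 (13%) and the residual 25% are unaffected.
CL_new/CL_old = 1.612 + 0.13 + 0.25 = 1.992.
Steady-state concentration ratio = CL_old/CL_new = 1 / 1.992 = 0.502.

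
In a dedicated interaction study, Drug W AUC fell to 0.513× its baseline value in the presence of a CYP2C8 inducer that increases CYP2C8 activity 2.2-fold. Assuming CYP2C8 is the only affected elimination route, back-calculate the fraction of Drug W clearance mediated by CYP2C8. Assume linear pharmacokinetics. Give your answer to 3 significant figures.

0.791

Let x = fm,CYP2C8. Because AUC ∝ 1/CL, relative clearance rose to 1/0.513 = 1.949.
Only the CYP2C8 route changed, so 1.949 = x·2.2 + (1 − x), giving x = 0.791.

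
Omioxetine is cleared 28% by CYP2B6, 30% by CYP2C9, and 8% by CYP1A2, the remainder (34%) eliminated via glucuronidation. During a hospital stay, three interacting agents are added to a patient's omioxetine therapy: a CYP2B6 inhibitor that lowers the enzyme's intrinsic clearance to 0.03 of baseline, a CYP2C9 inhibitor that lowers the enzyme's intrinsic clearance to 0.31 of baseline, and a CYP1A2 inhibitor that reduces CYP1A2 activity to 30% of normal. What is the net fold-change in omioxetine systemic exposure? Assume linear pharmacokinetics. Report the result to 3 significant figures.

2.15

The CYP2B6 pathway (28% of clearance) falls to 0.03× activity: 0.28 × 0.03 = 0.0084.
The CYP2C9 pathway (30% of clearance) falls to 0.31× activity: 0.3 × 0.31 = 0.093.
The CYP1A2 pathway (8% of clearance) falls to 0.3× activity: 0.08 × 0.3 = 0.024.
Non-CYP routes (34%) are unchanged.
Relative clearance = 0.0084 + 0.093 + 0.024 + 0.34 = 0.4654.
Net systemic exposure ratio = 1 / 0.4654 = 2.15.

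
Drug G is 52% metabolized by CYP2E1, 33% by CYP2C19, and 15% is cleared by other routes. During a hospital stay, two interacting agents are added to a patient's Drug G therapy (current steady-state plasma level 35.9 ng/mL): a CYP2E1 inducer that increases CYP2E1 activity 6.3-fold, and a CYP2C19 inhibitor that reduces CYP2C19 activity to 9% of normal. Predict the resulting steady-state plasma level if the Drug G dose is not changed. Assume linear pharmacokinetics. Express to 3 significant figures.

10.4 ng/mL

The CYP2E1 pathway (52% of clearance) increases to 6.3× activity: 0.52 × 6.3 = 3.276.
The CYP2C19 pathway (33% of clearance) drops to 0.09× activity: 0.33 × 0.09 = 0.0297.
The remaining 15% of clearance is unaffected.
CL_new/CL_old = 3.276 + 0.0297 + 0.15 = 3.4557.
Steady-state plasma level ∝ 1/CL: new value = 35.9 / 3.4557 = 10.4 ng/mL.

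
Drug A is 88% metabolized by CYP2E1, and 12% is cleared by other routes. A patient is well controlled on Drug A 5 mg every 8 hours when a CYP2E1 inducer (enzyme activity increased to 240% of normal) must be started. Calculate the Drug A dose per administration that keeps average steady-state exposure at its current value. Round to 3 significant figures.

CYP2E1: 0.88 × 2.4 = 2.112
Other: 0.12 (unchanged)
CL_new/CL_old = 2.112 + 0.12 = 2.232.
Exposure is unchanged when dose changes in proportion to clearance. New dose = 5 mg × 2.232 = 11.2 mg.

11.2 mg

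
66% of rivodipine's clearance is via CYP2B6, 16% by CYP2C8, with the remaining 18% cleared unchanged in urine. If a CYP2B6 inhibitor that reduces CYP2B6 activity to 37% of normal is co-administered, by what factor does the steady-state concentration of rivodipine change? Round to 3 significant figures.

CYP2B6: 0.66 × 0.37 = 0.2442
CYP2C8: 0.16 (unchanged)
Other: 0.18 (unchanged)
Relative clearance = 0.2442 + 0.16 + 0.18 = 0.5842.
Since steady-state concentration ∝ 1/CL, the ratio is 1 / 0.5842 = 1.71.

1.71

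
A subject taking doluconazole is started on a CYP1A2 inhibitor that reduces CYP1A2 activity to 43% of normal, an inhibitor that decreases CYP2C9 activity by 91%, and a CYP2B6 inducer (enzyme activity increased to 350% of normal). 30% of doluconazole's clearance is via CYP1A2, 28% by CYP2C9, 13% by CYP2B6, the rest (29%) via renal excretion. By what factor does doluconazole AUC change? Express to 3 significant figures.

1.11

The CYP1A2 pathway (30% of clearance) is reduced to 0.43× activity: 0.3 × 0.43 = 0.129.
The CYP2C9 pathway (28% of clearance) drops to 0.09× activity: 0.28 × 0.09 = 0.0252.
The CYP2B6 pathway (13% of clearance) is boosted to 3.5× activity: 0.13 × 3.5 = 0.455.
Non-CYP routes (29%) are unchanged.
New clearance relative to baseline: 0.129 + 0.0252 + 0.455 + 0.29 = 0.8992.
Net AUC ratio = 1 / 0.8992 = 1.11.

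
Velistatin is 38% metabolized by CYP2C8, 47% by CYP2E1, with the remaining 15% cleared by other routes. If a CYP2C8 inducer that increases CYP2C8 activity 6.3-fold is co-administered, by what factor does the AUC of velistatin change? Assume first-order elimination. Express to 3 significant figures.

The CYP2C8 pathway (38% of clearance) is boosted to 6.3× activity: 0.38 × 6.3 = 2.394.
CYP2E1 (47%) and the residual 15% are unaffected.
New clearance relative to baseline: 2.394 + 0.47 + 0.15 = 3.014.
Since AUC ∝ 1/CL, the ratio is 1 / 3.014 = 0.332.

0.332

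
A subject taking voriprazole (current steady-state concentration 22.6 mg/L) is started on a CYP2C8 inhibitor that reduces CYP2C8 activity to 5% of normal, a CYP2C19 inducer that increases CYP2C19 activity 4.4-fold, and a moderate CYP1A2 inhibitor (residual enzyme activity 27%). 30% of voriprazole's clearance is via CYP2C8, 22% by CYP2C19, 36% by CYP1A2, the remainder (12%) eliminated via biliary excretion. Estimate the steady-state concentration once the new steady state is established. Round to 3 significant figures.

18.8 mg/L

The CYP2C8 pathway (30% of clearance) is reduced to 0.05× activity: 0.3 × 0.05 = 0.015.
The CYP2C19 pathway (22% of clearance) is boosted to 4.4× activity: 0.22 × 4.4 = 0.968.
The CYP1A2 pathway (36% of clearance) is reduced to 0.27× activity: 0.36 × 0.27 = 0.0972.
The remaining 12% of clearance is unaffected.
Relative clearance = 0.015 + 0.968 + 0.0972 + 0.12 = 1.2002.
Dividing the baseline by the relative clearance: 22.6 / 1.2002 = 18.8 mg/L.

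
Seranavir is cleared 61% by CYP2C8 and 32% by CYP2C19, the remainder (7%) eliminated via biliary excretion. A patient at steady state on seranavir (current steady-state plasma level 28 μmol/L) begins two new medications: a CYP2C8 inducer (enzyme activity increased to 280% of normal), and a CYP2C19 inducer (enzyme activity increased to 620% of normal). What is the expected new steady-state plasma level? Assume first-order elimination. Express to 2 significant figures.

7.4 μmol/L

The CYP2C8 pathway (61% of clearance) rises to 2.8× activity: 0.61 × 2.8 = 1.708.
The CYP2C19 pathway (32% of clearance) rises to 6.2× activity: 0.32 × 6.2 = 1.984.
The remaining 7% of clearance is unaffected.
Relative clearance = 1.708 + 1.984 + 0.07 = 3.762.
Steady-state plasma level ∝ 1/CL: new value = 28 / 3.762 = 7.4 μmol/L.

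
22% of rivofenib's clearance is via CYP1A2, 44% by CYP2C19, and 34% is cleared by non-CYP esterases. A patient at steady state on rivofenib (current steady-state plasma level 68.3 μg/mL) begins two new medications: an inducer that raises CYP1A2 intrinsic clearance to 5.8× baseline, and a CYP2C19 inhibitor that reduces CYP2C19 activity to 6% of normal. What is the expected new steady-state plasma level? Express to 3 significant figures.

41.6 μg/mL

The CYP1A2 pathway (22% of clearance) is boosted to 5.8× activity: 0.22 × 5.8 = 1.276.
The CYP2C19 pathway (44% of clearance) drops to 0.06× activity: 0.44 × 0.06 = 0.0264.
The remaining 34% of clearance is unaffected.
CL_new/CL_old = 1.276 + 0.0264 + 0.34 = 1.6424.
Steady-state plasma level ∝ 1/CL: new value = 68.3 / 1.6424 = 41.6 μg/mL.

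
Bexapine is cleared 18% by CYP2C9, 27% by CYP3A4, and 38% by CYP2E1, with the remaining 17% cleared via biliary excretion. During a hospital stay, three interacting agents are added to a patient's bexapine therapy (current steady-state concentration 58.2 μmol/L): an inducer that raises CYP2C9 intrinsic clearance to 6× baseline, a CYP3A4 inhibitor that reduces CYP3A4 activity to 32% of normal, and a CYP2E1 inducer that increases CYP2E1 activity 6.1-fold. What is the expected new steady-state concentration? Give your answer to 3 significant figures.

15.9 μmol/L

The CYP2C9 pathway (18% of clearance) is boosted to 6× activity: 0.18 × 6 = 1.08.
The CYP3A4 pathway (27% of clearance) drops to 0.32× activity: 0.27 × 0.32 = 0.0864.
The CYP2E1 pathway (38% of clearance) increases to 6.1× activity: 0.38 × 6.1 = 2.318.
The remaining 17% of clearance is unaffected.
New clearance relative to baseline: 1.08 + 0.0864 + 2.318 + 0.17 = 3.6544.
Dividing the baseline by the relative clearance: 58.2 / 3.6544 = 15.9 μmol/L.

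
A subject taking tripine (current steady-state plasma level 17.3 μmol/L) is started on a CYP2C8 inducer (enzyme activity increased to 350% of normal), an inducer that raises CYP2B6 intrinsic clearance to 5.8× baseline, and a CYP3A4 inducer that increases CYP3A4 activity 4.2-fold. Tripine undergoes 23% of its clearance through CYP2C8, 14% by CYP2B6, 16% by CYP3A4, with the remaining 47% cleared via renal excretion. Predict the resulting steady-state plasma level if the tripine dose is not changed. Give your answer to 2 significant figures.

The CYP2C8 pathway (23% of clearance) increases to 3.5× activity: 0.23 × 3.5 = 0.805.
The CYP2B6 pathway (14% of clearance) is boosted to 5.8× activity: 0.14 × 5.8 = 0.812.
The CYP3A4 pathway (16% of clearance) is boosted to 4.2× activity: 0.16 × 4.2 = 0.672.
Non-CYP routes (47%) are unchanged.
Relative clearance = 0.805 + 0.812 + 0.672 + 0.47 = 2.759.
Dividing the baseline by the relative clearance: 17.3 / 2.759 = 6.3 μmol/L.

6.3 μmol/L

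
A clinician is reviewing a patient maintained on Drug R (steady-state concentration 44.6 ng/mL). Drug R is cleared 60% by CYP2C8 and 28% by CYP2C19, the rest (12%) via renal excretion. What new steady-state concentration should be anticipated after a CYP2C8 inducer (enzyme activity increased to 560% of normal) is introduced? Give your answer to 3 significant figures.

11.9 ng/mL

The CYP2C8 pathway (60% of clearance) rises to 5.6× activity: 0.6 × 5.6 = 3.36.
CYP2C19 (28%) and the residual 12% are unaffected.
Relative clearance = 3.36 + 0.28 + 0.12 = 3.76.
With dosing unchanged, steady-state concentration scales as 1/CL: 44.6 / 3.76 = 11.9 ng/mL.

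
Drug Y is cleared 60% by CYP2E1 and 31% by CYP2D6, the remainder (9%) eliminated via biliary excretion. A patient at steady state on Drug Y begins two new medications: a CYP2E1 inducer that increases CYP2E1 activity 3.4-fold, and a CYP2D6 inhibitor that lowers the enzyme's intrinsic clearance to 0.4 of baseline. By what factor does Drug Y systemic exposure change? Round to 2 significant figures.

The CYP2E1 pathway (60% of clearance) rises to 3.4× activity: 0.6 × 3.4 = 2.04.
The CYP2D6 pathway (31% of clearance) drops to 0.4× activity: 0.31 × 0.4 = 0.124.
Non-CYP routes (9%) are unchanged.
Relative clearance = 2.04 + 0.124 + 0.09 = 2.254.
Net systemic exposure ratio = 1 / 2.254 = 0.44.

0.44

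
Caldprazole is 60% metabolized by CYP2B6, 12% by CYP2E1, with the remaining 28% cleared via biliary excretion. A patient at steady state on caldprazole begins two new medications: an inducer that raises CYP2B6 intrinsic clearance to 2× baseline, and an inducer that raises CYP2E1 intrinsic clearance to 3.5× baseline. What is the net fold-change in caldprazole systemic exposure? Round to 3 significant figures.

0.526

CYP2B6: 0.6 × 2 = 1.2
CYP2E1: 0.12 × 3.5 = 0.42
Other: 0.28 (unchanged)
CL_new/CL_old = 1.2 + 0.42 + 0.28 = 1.9.
Systemic exposure ∝ 1/CL: fold-change = 1 / 1.9 = 0.526.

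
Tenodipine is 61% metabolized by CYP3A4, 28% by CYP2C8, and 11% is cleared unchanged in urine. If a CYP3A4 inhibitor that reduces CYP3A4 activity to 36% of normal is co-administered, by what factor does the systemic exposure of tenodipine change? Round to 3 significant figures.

The CYP3A4 pathway (61% of clearance) falls to 0.36× activity: 0.61 × 0.36 = 0.2196.
CYP2C8 (28%) and the residual 11% are unaffected.
CL_new/CL_old = 0.2196 + 0.28 + 0.11 = 0.6096.
Systemic exposure is inversely proportional to clearance, so the fold-change is 1 / 0.6096 = 1.64.

1.64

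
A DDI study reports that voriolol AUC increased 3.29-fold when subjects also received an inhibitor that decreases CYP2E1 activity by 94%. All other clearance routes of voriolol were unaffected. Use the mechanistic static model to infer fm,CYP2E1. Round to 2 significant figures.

Write x for the fraction cleared via CYP2E1. The observed AUC change means clearance fell to 1/3.29 = 0.304 of baseline.
Only the CYP2E1 route changed, so 0.304 = x·0.06 + (1 − x), giving x = 0.74.

0.74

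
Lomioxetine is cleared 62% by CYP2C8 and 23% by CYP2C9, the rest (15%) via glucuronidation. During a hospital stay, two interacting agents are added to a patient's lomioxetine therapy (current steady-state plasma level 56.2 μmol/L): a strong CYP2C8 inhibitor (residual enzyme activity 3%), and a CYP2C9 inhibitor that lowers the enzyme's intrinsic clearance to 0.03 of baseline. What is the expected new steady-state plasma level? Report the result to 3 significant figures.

320 μmol/L

The CYP2C8 pathway (62% of clearance) falls to 0.03× activity: 0.62 × 0.03 = 0.0186.
The CYP2C9 pathway (23% of clearance) falls to 0.03× activity: 0.23 × 0.03 = 0.0069.
The remaining 15% of clearance is unaffected.
Relative clearance = 0.0186 + 0.0069 + 0.15 = 0.1755.
Dividing the baseline by the relative clearance: 56.2 / 0.1755 = 320 μmol/L.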